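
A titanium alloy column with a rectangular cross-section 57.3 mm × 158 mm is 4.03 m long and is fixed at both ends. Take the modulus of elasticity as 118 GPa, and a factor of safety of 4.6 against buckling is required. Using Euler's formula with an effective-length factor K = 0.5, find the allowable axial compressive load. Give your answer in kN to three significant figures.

Buckling occurs about the weak axis: I_min = h·b³/12 = 158×57.3³/12 = 2.477×10^6 mm⁴ (b = 57.3 mm is the smaller dimension).
Effective length L_e = KL = 0.5×4.03 m = 2015 mm.
Euler critical load P_cr = π²EI/L_e² = π²×118000×2.477×10^6/2015² = 710500 N.
P_allow = P_cr/n = 710500/4.6 = 154500 N.

P_allow = 154 kN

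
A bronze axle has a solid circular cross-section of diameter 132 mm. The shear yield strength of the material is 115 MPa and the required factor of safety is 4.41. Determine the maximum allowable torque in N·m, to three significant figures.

T_allow = 11800 N·m

τ_allow = 115/4.41 = 26.08 MPa.
For a solid shaft T_allow = τ_allow·πd³/16; πd³/16 = π×132³/16 = 451600 mm³.
T_allow = 26.08×451600 = 1.178×10^7 N·mm = 11780 N·m.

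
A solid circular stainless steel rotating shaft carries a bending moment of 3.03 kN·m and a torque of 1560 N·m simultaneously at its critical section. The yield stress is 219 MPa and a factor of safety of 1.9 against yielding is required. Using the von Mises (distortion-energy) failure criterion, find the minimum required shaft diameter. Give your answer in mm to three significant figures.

σ_allow = σ_y/n = 219/1.9 = 115.3 MPa.
For a solid shaft σ_b = 32M/(πd³) and τ = 16T/(πd³), so the von Mises stress is σ' = (16/πd³)·√(4M²+3T²).
√(4M²+3T²) = √(4×(3.030×10^6)² + 3×(1.560×10^6)²) = 6.635×10^6 N·mm.
d³ = 16×6.635×10^6/(π×115.3) = 293200 mm³.
d = 66.43 mm.

d = 66.4 mm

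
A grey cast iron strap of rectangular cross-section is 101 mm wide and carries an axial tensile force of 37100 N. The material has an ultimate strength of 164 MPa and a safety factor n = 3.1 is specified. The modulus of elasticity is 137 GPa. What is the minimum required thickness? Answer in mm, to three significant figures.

σ_allow = 164/3.1 = 52.90 MPa.
Required area A = F/σ_allow = 37100/52.90 = 701.3 mm².
t = A/w = 701.3/101 = 6.943 mm.

t = 6.94 mm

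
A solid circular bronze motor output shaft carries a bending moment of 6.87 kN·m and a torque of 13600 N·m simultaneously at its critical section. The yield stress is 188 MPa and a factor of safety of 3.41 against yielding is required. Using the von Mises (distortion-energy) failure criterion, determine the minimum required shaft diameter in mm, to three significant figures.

σ_allow = σ_y/n = 188/3.41 = 55.13 MPa.
For a solid shaft σ_b = 32M/(πd³) and τ = 16T/(πd³), so the von Mises stress is σ' = (16/πd³)·√(4M²+3T²).
√(4M²+3T²) = √(4×(6.870×10^6)² + 3×(1.360×10^7)²) = 2.727×10^7 N·mm.
d³ = 16×2.727×10^7/(π×55.13) = 2.519×10^6 mm³.
d = 136.1 mm.

d = 136 mm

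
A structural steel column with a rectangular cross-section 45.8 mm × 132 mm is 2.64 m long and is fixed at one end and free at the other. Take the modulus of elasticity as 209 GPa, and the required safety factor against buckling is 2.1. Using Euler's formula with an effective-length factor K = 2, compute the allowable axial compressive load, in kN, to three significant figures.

P_allow = 37.2 kN

Buckling occurs about the weak axis: I_min = h·b³/12 = 132×45.8³/12 = 1.057×10^6 mm⁴ (b = 45.8 mm is the smaller dimension).
Effective length L_e = KL = 2×2.64 m = 5280 mm.
Euler critical load P_cr = π²EI/L_e² = π²×209000×1.057×10^6/5280² = 78190 N.
P_allow = P_cr/n = 78190/2.1 = 37230 N.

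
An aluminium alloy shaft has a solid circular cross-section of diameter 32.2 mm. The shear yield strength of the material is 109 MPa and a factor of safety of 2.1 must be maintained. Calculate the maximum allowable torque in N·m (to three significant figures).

T_allow = 340 N·m

τ_allow = 109/2.1 = 51.90 MPa.
For a solid shaft T_allow = τ_allow·πd³/16; πd³/16 = π×32.2³/16 = 6555 mm³.
T_allow = 51.90×6555 = 340300 N·mm = 340.3 N·m.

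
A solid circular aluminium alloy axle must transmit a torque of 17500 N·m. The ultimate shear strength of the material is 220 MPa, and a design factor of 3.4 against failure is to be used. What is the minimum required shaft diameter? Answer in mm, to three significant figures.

Allowable shear stress τ_allow = 220/3.4 = 64.71 MPa.
For a solid shaft τ = 16T/(πd³), so d³ = 16T/(π τ_allow) = 16×1.7500×10^7/(π×64.71) = 1.377×10^6 mm³.
d = (1.377×10^6)^(1/3) = 111.3 mm.

d = 111 mm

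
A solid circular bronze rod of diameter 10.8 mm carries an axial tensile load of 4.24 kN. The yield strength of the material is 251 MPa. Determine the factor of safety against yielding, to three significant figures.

A = πd²/4 = 91.61 mm².
σ = F/A = 4240.0/91.61 = 46.28 MPa.
n = 251/46.28 = 5.423.

n = 5.42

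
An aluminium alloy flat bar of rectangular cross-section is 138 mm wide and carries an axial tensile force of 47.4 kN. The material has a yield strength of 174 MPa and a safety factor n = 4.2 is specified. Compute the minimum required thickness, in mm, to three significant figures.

σ_allow = 174/4.2 = 41.43 MPa.
Required area A = F/σ_allow = 47400/41.43 = 1144 mm².
t = A/w = 1144/138 = 8.291 mm.

t = 8.29 mm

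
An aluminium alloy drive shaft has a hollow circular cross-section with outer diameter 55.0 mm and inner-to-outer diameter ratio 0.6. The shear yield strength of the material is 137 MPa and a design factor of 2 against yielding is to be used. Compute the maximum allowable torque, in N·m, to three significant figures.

τ_allow = 137/2 = 68.50 MPa.
For a hollow shaft T_allow = τ_allow·πd_o³(1−k⁴)/16 with 1−k⁴ = 0.8704, so πd_o³(1−k⁴)/16 = 28430 mm³.
T_allow = 68.50×28430 = 1.948×10^6 N·mm = 1948 N·m.

T_allow = 1950 N·m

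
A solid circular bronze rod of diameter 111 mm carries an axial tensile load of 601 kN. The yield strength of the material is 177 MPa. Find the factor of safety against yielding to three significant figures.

A = πd²/4 = 9677 mm².
σ = F/A = 601000/9677 = 62.11 MPa.
n = 177/62.11 = 2.850.

n = 2.85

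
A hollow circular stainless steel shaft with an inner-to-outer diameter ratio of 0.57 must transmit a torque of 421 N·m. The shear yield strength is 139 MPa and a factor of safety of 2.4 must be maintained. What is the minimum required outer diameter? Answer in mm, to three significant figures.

d_o = 34.6 mm

τ_allow = 139/2.4 = 57.92 MPa.
For a hollow shaft τ = 16T/[πd_o³(1−k⁴)] with k = 0.57, so 1−k⁴ = 0.8944.
d_o³ = 16T/[π τ_allow (1−k⁴)] = 16×421000/(π×57.92×0.8944) = 41390 mm³.
d_o = 34.59 mm.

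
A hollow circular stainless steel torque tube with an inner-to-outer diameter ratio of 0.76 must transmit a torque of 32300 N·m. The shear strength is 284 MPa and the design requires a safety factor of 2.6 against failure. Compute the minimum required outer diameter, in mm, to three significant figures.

d_o = 131 mm

τ_allow = 284/2.6 = 109.2 MPa.
For a hollow shaft τ = 16T/[πd_o³(1−k⁴)] with k = 0.76, so 1−k⁴ = 0.6664.
d_o³ = 16T/[π τ_allow (1−k⁴)] = 16×3.2300×10^7/(π×109.2×0.6664) = 2.260×10^6 mm³.
d_o = 131.2 mm.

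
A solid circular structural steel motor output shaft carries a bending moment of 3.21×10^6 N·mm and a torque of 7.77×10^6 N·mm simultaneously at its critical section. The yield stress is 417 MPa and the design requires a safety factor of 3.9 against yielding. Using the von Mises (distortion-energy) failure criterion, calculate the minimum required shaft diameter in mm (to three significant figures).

d = 89.2 mm

σ_allow = σ_y/n = 417/3.9 = 106.9 MPa.
For a solid shaft σ_b = 32M/(πd³) and τ = 16T/(πd³), so the von Mises stress is σ' = (16/πd³)·√(4M²+3T²).
√(4M²+3T²) = √(4×(3.210×10^6)² + 3×(7.770×10^6)²) = 1.491×10^7 N·mm.
d³ = 16×1.491×10^7/(π×106.9) = 710200 mm³.
d = 89.22 mm.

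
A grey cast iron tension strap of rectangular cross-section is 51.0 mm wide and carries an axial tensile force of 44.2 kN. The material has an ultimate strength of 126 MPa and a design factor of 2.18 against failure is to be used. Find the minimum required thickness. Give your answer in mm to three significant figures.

t = 15.0 mm

σ_allow = 126/2.18 = 57.80 MPa.
Required area A = F/σ_allow = 44200/57.80 = 764.7 mm².
t = A/w = 764.7/51.0 = 14.99 mm.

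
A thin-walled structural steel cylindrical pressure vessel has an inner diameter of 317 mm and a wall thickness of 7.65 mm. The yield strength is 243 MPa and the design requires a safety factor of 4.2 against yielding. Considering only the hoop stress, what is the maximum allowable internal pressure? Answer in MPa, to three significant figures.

σ_allow = 243/4.2 = 57.86 MPa.
σ_h = pD/(2t) → p_allow = 2σ_allow t/D = 2×57.86×7.65/317 = 2.792 MPa.

p_allow = 2.79 MPa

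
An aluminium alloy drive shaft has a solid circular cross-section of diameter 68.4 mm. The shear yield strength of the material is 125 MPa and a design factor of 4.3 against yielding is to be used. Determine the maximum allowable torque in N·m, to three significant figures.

T_allow = 1830 N·m

τ_allow = 125/4.3 = 29.07 MPa.
For a solid shaft T_allow = τ_allow·πd³/16; πd³/16 = π×68.4³/16 = 62830 mm³.
T_allow = 29.07×62830 = 1.827×10^6 N·mm = 1827 N·m.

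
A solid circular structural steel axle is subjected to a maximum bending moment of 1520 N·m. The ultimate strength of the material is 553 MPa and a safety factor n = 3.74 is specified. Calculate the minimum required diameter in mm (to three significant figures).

σ_allow = 553/3.74 = 147.9 MPa.
For a solid circular section σ = 32M/(πd³), so d³ = 32M/(π σ_allow) = 32×1520000/(π×147.9) = 104700 mm³.
d = 47.13 mm.

d = 47.1 mm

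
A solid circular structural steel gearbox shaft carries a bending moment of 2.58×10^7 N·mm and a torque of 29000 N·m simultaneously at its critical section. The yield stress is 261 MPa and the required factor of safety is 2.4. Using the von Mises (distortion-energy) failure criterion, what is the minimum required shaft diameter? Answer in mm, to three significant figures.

σ_allow = σ_y/n = 261/2.4 = 108.8 MPa.
For a solid shaft σ_b = 32M/(πd³) and τ = 16T/(πd³), so the von Mises stress is σ' = (16/πd³)·√(4M²+3T²).
√(4M²+3T²) = √(4×(2.580×10^7)² + 3×(2.900×10^7)²) = 7.201×10^7 N·mm.
d³ = 16×7.201×10^7/(π×108.8) = 3.372×10^6 mm³.
d = 150.0 mm.

d = 150 mm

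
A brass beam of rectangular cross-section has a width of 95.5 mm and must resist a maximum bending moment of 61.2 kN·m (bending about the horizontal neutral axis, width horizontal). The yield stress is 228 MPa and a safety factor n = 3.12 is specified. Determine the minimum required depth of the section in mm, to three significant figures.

σ_allow = 228/3.12 = 73.08 MPa.
For a rectangular section σ = 6M/(bh²), so h² = 6M/(b σ_allow) = 6×6.1200×10^7/(95.5×73.08) = 52620 mm².
h = 229.4 mm.

h = 229 mm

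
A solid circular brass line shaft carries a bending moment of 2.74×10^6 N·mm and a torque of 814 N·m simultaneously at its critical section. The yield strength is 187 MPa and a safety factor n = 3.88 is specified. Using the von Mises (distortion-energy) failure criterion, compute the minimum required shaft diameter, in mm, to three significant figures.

d = 84.2 mm

σ_allow = σ_y/n = 187/3.88 = 48.20 MPa.
For a solid shaft σ_b = 32M/(πd³) and τ = 16T/(πd³), so the von Mises stress is σ' = (16/πd³)·√(4M²+3T²).
√(4M²+3T²) = √(4×(2.740×10^6)² + 3×(814000)²) = 5.658×10^6 N·mm.
d³ = 16×5.658×10^6/(π×48.20) = 597900 mm³.
d = 84.25 mm.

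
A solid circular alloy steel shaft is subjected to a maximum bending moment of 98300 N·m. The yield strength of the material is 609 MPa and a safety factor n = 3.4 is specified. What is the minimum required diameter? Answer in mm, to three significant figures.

d = 177 mm

σ_allow = 609/3.4 = 179.1 MPa.
For a solid circular section σ = 32M/(πd³), so d³ = 32M/(π σ_allow) = 32×9.8300×10^7/(π×179.1) = 5.590×10^6 mm³.
d = 177.5 mm.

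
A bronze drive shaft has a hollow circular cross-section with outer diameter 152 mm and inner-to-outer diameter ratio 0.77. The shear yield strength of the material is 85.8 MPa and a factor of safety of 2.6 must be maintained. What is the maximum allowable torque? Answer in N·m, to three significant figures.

T_allow = 14800 N·m

τ_allow = 85.8/2.6 = 33.00 MPa.
For a hollow shaft T_allow = τ_allow·πd_o³(1−k⁴)/16 with 1−k⁴ = 0.6485, so πd_o³(1−k⁴)/16 = 447100 mm³.
T_allow = 33.00×447100 = 1.476×10^7 N·mm = 14760 N·m.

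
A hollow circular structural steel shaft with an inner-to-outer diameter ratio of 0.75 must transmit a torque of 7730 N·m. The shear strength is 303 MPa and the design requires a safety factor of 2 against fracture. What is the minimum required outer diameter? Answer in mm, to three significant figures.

τ_allow = 303/2 = 151.5 MPa.
For a hollow shaft τ = 16T/[πd_o³(1−k⁴)] with k = 0.75, so 1−k⁴ = 0.6836.
d_o³ = 16T/[π τ_allow (1−k⁴)] = 16×7730000/(π×151.5×0.6836) = 380100 mm³.
d_o = 72.44 mm.

d_o = 72.4 mm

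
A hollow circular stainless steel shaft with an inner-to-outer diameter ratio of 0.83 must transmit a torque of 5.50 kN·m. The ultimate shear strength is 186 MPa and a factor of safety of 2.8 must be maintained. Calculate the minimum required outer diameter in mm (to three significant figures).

τ_allow = 186/2.8 = 66.43 MPa.
For a hollow shaft τ = 16T/[πd_o³(1−k⁴)] with k = 0.83, so 1−k⁴ = 0.5254.
d_o³ = 16T/[π τ_allow (1−k⁴)] = 16×5500000/(π×66.43×0.5254) = 802600 mm³.
d_o = 92.93 mm.

d_o = 92.9 mm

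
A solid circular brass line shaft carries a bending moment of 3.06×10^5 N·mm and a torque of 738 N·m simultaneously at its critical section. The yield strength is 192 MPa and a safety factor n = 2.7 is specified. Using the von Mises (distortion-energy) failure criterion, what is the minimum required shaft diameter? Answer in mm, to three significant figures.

σ_allow = σ_y/n = 192/2.7 = 71.11 MPa.
For a solid shaft σ_b = 32M/(πd³) and τ = 16T/(πd³), so the von Mises stress is σ' = (16/πd³)·√(4M²+3T²).
√(4M²+3T²) = √(4×(306000)² + 3×(738000)²) = 1.417×10^6 N·mm.
d³ = 16×1.417×10^6/(π×71.11) = 101500 mm³.
d = 46.65 mm.

d = 46.6 mm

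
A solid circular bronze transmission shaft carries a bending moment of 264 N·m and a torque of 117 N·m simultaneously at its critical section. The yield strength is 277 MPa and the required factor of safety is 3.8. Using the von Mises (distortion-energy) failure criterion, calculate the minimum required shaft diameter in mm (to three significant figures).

d = 34.1 mm

σ_allow = σ_y/n = 277/3.8 = 72.89 MPa.
For a solid shaft σ_b = 32M/(πd³) and τ = 16T/(πd³), so the von Mises stress is σ' = (16/πd³)·√(4M²+3T²).
√(4M²+3T²) = √(4×(264000)² + 3×(117000)²) = 565600 N·mm.
d³ = 16×565600/(π×72.89) = 39510 mm³.
d = 34.06 mm.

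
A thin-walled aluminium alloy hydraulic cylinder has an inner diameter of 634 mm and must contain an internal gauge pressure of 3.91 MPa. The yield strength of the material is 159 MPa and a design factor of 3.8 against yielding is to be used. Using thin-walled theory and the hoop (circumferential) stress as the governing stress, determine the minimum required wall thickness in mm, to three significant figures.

σ_allow = 159/3.8 = 41.84 MPa.
Hoop stress σ_h = pD/(2t), so t = pD/(2σ_allow) = 3.91×634/(2×41.84) = 29.62 mm.

t = 29.6 mm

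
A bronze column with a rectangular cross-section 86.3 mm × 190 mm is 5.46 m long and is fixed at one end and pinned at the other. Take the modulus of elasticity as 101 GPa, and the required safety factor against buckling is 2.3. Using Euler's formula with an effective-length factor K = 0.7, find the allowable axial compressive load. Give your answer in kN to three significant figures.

P_allow = 302 kN

Buckling occurs about the weak axis: I_min = h·b³/12 = 190×86.3³/12 = 1.018×10^7 mm⁴ (b = 86.3 mm is the smaller dimension).
Effective length L_e = KL = 0.7×5.46 m = 3822 mm.
Euler critical load P_cr = π²EI/L_e² = π²×101000×1.018×10^7/3822² = 694500 N.
P_allow = P_cr/n = 694500/2.3 = 301900 N.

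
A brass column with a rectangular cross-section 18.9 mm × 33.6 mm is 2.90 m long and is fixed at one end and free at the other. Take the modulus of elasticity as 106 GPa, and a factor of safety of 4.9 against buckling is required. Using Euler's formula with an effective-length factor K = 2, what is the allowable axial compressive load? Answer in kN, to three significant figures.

Buckling occurs about the weak axis: I_min = h·b³/12 = 33.6×18.9³/12 = 18900 mm⁴ (b = 18.9 mm is the smaller dimension).
Effective length L_e = KL = 2×2.90 m = 5800 mm.
Euler critical load P_cr = π²EI/L_e² = π²×106000×18900/5800² = 587.9 N.
P_allow = P_cr/n = 587.9/4.9 = 120.0 N.

P_allow = 0.120 kN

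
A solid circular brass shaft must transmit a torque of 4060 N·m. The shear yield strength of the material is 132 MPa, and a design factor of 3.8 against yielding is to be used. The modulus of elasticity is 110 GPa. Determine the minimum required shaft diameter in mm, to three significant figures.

d = 84.1 mm

Allowable shear stress τ_allow = 132/3.8 = 34.74 MPa.
For a solid shaft τ = 16T/(πd³), so d³ = 16T/(π τ_allow) = 16×4060000/(π×34.74) = 595300 mm³.
d = (595300)^(1/3) = 84.12 mm.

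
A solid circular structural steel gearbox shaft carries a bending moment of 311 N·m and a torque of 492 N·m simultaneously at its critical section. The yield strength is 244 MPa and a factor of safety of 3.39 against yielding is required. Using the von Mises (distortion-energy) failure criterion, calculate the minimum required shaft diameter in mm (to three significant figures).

σ_allow = σ_y/n = 244/3.39 = 71.98 MPa.
For a solid shaft σ_b = 32M/(πd³) and τ = 16T/(πd³), so the von Mises stress is σ' = (16/πd³)·√(4M²+3T²).
√(4M²+3T²) = √(4×(311000)² + 3×(492000)²) = 1.055×10^6 N·mm.
d³ = 16×1.055×10^6/(π×71.98) = 74650 mm³.
d = 42.11 mm.

d = 42.1 mm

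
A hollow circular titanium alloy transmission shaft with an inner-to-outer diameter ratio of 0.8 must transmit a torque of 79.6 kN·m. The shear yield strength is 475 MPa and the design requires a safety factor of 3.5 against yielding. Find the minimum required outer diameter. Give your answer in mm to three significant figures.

τ_allow = 475/3.5 = 135.7 MPa.
For a hollow shaft τ = 16T/[πd_o³(1−k⁴)] with k = 0.8, so 1−k⁴ = 0.5904.
d_o³ = 16T/[π τ_allow (1−k⁴)] = 16×7.9600×10^7/(π×135.7×0.5904) = 5.060×10^6 mm³.
d_o = 171.7 mm.

d_o = 172 mm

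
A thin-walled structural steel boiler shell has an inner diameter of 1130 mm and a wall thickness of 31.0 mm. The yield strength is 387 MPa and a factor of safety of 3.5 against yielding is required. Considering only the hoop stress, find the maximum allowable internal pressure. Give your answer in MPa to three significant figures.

p_allow = 6.07 MPa

σ_allow = 387/3.5 = 110.6 MPa.
σ_h = pD/(2t) → p_allow = 2σ_allow t/D = 2×110.6×31.0/1130 = 6.067 MPa.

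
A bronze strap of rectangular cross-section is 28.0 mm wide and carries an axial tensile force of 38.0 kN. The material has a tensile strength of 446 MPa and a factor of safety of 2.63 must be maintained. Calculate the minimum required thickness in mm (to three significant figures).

t = 8.00 mm

σ_allow = 446/2.63 = 169.6 MPa.
Required area A = F/σ_allow = 38000/169.6 = 224.1 mm².
t = A/w = 224.1/28.0 = 8.003 mm.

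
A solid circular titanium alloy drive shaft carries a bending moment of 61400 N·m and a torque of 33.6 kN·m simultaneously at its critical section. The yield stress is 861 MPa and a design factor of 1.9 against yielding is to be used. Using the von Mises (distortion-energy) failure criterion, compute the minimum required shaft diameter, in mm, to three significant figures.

d = 115 mm

σ_allow = σ_y/n = 861/1.9 = 453.2 MPa.
For a solid shaft σ_b = 32M/(πd³) and τ = 16T/(πd³), so the von Mises stress is σ' = (16/πd³)·√(4M²+3T²).
√(4M²+3T²) = √(4×(6.140×10^7)² + 3×(3.360×10^7)²) = 1.359×10^8 N·mm.
d³ = 16×1.359×10^8/(π×453.2) = 1.527×10^6 mm³.
d = 115.2 mm.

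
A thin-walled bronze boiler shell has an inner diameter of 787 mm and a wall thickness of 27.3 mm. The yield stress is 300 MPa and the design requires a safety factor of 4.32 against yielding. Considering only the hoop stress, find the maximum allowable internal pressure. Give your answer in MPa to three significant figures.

p_allow = 4.82 MPa

σ_allow = 300/4.32 = 69.44 MPa.
σ_h = pD/(2t) → p_allow = 2σ_allow t/D = 2×69.44×27.3/787 = 4.818 MPa.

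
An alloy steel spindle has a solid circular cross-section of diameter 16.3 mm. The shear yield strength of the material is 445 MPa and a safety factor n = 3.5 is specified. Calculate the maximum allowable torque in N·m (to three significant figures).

τ_allow = 445/3.5 = 127.1 MPa.
For a solid shaft T_allow = τ_allow·πd³/16; πd³/16 = π×16.3³/16 = 850.3 mm³.
T_allow = 127.1×850.3 = 108100 N·mm = 108.1 N·m.

T_allow = 108 N·m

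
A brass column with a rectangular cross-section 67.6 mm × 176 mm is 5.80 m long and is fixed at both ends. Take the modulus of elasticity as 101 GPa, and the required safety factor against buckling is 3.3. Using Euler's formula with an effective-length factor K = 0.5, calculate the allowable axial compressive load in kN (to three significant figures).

P_allow = 163 kN

Buckling occurs about the weak axis: I_min = h·b³/12 = 176×67.6³/12 = 4.531×10^6 mm⁴ (b = 67.6 mm is the smaller dimension).
Effective length L_e = KL = 0.5×5.80 m = 2900 mm.
Euler critical load P_cr = π²EI/L_e² = π²×101000×4.531×10^6/2900² = 537000 N.
P_allow = P_cr/n = 537000/3.3 = 162700 N.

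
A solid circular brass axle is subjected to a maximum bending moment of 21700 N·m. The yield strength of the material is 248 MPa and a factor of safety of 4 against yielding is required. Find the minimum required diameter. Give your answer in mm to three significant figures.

σ_allow = 248/4 = 62.00 MPa.
For a solid circular section σ = 32M/(πd³), so d³ = 32M/(π σ_allow) = 32×2.1700×10^7/(π×62.00) = 3.565×10^6 mm³.
d = 152.8 mm.

d = 153 mm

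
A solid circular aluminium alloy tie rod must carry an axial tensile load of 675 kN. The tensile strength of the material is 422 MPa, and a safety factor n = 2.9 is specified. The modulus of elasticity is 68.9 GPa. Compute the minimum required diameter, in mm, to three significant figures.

d = 76.9 mm

Allowable stress σ_allow = 422/2.9 = 145.5 MPa.
Required area A = F/σ_allow = 675000/145.5 = 4639 mm².
A = πd²/4 → d = √(4A/π) = 76.85 mm.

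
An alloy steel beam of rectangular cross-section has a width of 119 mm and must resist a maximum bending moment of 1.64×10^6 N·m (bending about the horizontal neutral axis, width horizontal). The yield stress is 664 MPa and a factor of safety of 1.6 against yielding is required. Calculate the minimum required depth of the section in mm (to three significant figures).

h = 446 mm

σ_allow = 664/1.6 = 415.0 MPa.
For a rectangular section σ = 6M/(bh²), so h² = 6M/(b σ_allow) = 6×1.6400×10^9/(119×415.0) = 199300 mm².
h = 446.4 mm.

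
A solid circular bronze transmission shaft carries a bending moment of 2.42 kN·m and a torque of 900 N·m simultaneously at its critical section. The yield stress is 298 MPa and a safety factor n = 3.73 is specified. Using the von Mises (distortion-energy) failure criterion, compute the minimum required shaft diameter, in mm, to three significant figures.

σ_allow = σ_y/n = 298/3.73 = 79.89 MPa.
For a solid shaft σ_b = 32M/(πd³) and τ = 16T/(πd³), so the von Mises stress is σ' = (16/πd³)·√(4M²+3T²).
√(4M²+3T²) = √(4×(2.420×10^6)² + 3×(900000)²) = 5.085×10^6 N·mm.
d³ = 16×5.085×10^6/(π×79.89) = 324100 mm³.
d = 68.69 mm.

d = 68.7 mm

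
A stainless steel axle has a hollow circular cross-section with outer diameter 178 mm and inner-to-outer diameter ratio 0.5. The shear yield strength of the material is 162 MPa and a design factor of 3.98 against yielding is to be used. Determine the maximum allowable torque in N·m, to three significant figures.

τ_allow = 162/3.98 = 40.70 MPa.
For a hollow shaft T_allow = τ_allow·πd_o³(1−k⁴)/16 with 1−k⁴ = 0.9375, so πd_o³(1−k⁴)/16 = 1.038×10^6 mm³.
T_allow = 40.70×1.038×10^6 = 4.226×10^7 N·mm = 42260 N·m.

T_allow = 42300 N·m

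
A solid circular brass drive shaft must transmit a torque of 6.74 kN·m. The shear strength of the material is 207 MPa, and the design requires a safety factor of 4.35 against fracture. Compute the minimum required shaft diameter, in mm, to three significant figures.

d = 89.7 mm

Allowable shear stress τ_allow = 207/4.35 = 47.59 MPa.
For a solid shaft τ = 16T/(πd³), so d³ = 16T/(π τ_allow) = 16×6740000/(π×47.59) = 721400 mm³.
d = (721400)^(1/3) = 89.68 mm.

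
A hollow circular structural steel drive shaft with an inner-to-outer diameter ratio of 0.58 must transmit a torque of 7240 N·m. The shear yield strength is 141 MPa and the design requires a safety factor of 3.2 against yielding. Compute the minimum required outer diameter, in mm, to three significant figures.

τ_allow = 141/3.2 = 44.06 MPa.
For a hollow shaft τ = 16T/[πd_o³(1−k⁴)] with k = 0.58, so 1−k⁴ = 0.8868.
d_o³ = 16T/[π τ_allow (1−k⁴)] = 16×7240000/(π×44.06×0.8868) = 943600 mm³.
d_o = 98.08 mm.

d_o = 98.1 mm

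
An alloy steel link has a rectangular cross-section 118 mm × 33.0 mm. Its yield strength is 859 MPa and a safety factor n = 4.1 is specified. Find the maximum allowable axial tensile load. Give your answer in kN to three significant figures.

σ_allow = 859/4.1 = 209.5 MPa.
A = 118×33.0 = 3894 mm².
F_allow = σ_allow × A = 209.5×3894 = 815800 N.

F_allow = 816 kN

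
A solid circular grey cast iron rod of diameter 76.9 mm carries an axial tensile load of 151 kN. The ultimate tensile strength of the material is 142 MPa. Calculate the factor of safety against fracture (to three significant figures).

A = πd²/4 = 4645 mm².
σ = F/A = 151000/4645 = 32.51 MPa.
n = 142/32.51 = 4.368.

n = 4.37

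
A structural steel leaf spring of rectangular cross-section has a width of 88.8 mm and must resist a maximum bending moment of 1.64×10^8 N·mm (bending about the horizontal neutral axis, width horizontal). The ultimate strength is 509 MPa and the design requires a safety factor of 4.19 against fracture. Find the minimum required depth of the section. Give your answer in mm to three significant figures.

h = 302 mm

σ_allow = 509/4.19 = 121.5 MPa.
For a rectangular section σ = 6M/(bh²), so h² = 6M/(b σ_allow) = 6×1.6400×10^8/(88.8×121.5) = 91220 mm².
h = 302.0 mm.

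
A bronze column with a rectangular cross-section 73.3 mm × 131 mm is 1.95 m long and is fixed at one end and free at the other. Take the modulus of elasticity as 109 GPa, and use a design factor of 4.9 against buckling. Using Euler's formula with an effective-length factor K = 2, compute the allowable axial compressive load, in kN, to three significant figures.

Buckling occurs about the weak axis: I_min = h·b³/12 = 131×73.3³/12 = 4.299×10^6 mm⁴ (b = 73.3 mm is the smaller dimension).
Effective length L_e = KL = 2×1.95 m = 3900 mm.
Euler critical load P_cr = π²EI/L_e² = π²×109000×4.299×10^6/3900² = 304100 N.
P_allow = P_cr/n = 304100/4.9 = 62060 N.

P_allow = 62.1 kN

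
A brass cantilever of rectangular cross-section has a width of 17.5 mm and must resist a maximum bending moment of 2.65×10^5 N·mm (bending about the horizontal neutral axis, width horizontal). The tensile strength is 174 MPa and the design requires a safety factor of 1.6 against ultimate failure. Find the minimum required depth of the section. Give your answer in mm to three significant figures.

h = 28.9 mm

σ_allow = 174/1.6 = 108.8 MPa.
For a rectangular section σ = 6M/(bh²), so h² = 6M/(b σ_allow) = 6×265000/(17.5×108.8) = 835.5 mm².
h = 28.90 mm.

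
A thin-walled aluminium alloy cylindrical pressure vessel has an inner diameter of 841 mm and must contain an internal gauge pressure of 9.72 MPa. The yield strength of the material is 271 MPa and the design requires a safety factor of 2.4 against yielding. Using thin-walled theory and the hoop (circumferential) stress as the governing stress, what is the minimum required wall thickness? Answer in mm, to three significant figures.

σ_allow = 271/2.4 = 112.9 MPa.
Hoop stress σ_h = pD/(2t), so t = pD/(2σ_allow) = 9.72×841/(2×112.9) = 36.20 mm.

t = 36.2 mm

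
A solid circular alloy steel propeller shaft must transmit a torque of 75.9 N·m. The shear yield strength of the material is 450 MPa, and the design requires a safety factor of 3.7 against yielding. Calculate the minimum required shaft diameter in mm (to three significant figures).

d = 14.7 mm

Allowable shear stress τ_allow = 450/3.7 = 121.6 MPa.
For a solid shaft τ = 16T/(πd³), so d³ = 16T/(π τ_allow) = 16×75900/(π×121.6) = 3178 mm³.
d = (3178)^(1/3) = 14.70 mm.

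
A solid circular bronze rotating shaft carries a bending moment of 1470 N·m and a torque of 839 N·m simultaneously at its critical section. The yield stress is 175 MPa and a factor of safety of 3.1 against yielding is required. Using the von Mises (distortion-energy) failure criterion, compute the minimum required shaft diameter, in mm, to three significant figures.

d = 66.6 mm

σ_allow = σ_y/n = 175/3.1 = 56.45 MPa.
For a solid shaft σ_b = 32M/(πd³) and τ = 16T/(πd³), so the von Mises stress is σ' = (16/πd³)·√(4M²+3T²).
√(4M²+3T²) = √(4×(1.470×10^6)² + 3×(839000)²) = 3.280×10^6 N·mm.
d³ = 16×3.280×10^6/(π×56.45) = 295900 mm³.
d = 66.63 mm.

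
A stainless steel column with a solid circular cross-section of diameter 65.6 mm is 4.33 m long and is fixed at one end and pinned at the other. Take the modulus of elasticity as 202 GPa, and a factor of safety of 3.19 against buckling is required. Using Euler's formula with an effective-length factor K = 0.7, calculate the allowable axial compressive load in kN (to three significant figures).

I = πd⁴/64 = π×65.6⁴/64 = 909000 mm⁴.
Effective length L_e = KL = 0.7×4.33 m = 3031 mm.
Euler critical load P_cr = π²EI/L_e² = π²×202000×909000/3031² = 197300 N.
P_allow = P_cr/n = 197300/3.19 = 61840 N.

P_allow = 61.8 kN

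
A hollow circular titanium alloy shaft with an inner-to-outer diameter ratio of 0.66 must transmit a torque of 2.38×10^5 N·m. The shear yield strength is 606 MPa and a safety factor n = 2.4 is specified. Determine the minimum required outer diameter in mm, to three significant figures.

d_o = 181 mm

τ_allow = 606/2.4 = 252.5 MPa.
For a hollow shaft τ = 16T/[πd_o³(1−k⁴)] with k = 0.66, so 1−k⁴ = 0.8103.
d_o³ = 16T/[π τ_allow (1−k⁴)] = 16×2.3800×10^8/(π×252.5×0.8103) = 5.925×10^6 mm³.
d_o = 180.9 mm.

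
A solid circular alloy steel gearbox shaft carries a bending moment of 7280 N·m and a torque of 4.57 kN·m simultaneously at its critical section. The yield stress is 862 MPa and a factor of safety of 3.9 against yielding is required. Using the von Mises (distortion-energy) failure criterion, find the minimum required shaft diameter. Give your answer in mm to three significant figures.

σ_allow = σ_y/n = 862/3.9 = 221.0 MPa.
For a solid shaft σ_b = 32M/(πd³) and τ = 16T/(πd³), so the von Mises stress is σ' = (16/πd³)·√(4M²+3T²).
√(4M²+3T²) = √(4×(7.280×10^6)² + 3×(4.570×10^6)²) = 1.657×10^7 N·mm.
d³ = 16×1.657×10^7/(π×221.0) = 381900 mm³.
d = 72.55 mm.

d = 72.6 mm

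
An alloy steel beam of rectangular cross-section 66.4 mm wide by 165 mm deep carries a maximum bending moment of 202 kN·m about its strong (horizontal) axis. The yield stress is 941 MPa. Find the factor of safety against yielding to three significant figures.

Section modulus S = bh²/6 = 66.4×165²/6 = 301300 mm³.
σ = M/S = 2.0200×10^8/301300 = 670.5 MPa.
n = 941/670.5 = 1.404.

n = 1.40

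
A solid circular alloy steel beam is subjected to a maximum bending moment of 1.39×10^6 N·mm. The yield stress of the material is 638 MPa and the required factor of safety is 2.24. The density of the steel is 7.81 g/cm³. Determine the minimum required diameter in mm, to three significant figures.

σ_allow = 638/2.24 = 284.8 MPa.
For a solid circular section σ = 32M/(πd³), so d³ = 32M/(π σ_allow) = 32×1390000/(π×284.8) = 49710 mm³.
d = 36.77 mm.

d = 36.8 mm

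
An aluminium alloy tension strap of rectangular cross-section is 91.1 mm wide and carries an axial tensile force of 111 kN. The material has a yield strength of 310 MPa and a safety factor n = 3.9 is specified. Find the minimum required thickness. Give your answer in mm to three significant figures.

σ_allow = 310/3.9 = 79.49 MPa.
Required area A = F/σ_allow = 111000/79.49 = 1396 mm².
t = A/w = 1396/91.1 = 15.33 mm.

t = 15.3 mm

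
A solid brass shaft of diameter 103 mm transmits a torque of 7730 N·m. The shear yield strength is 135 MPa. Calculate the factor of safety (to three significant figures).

n = 3.75

τ = 16T/(πd³) = 16×7730000/(π×103³) = 36.03 MPa.
n = τ_limit/τ = 135/36.03 = 3.747.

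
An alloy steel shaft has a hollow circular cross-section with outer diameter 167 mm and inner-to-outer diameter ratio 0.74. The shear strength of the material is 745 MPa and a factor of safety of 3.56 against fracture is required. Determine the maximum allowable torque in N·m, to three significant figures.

T_allow = 1.34×10^5 N·m

τ_allow = 745/3.56 = 209.3 MPa.
For a hollow shaft T_allow = τ_allow·πd_o³(1−k⁴)/16 with 1−k⁴ = 0.7001, so πd_o³(1−k⁴)/16 = 640300 mm³.
T_allow = 209.3×640300 = 1.340×10^8 N·mm = 134000 N·m.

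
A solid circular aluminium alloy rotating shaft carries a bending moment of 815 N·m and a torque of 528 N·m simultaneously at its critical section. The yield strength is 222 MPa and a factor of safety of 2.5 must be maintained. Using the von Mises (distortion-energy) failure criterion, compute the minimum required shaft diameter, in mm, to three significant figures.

d = 47.5 mm

σ_allow = σ_y/n = 222/2.5 = 88.80 MPa.
For a solid shaft σ_b = 32M/(πd³) and τ = 16T/(πd³), so the von Mises stress is σ' = (16/πd³)·√(4M²+3T²).
√(4M²+3T²) = √(4×(815000)² + 3×(528000)²) = 1.869×10^6 N·mm.
d³ = 16×1.869×10^6/(π×88.80) = 107200 mm³.
d = 47.50 mm.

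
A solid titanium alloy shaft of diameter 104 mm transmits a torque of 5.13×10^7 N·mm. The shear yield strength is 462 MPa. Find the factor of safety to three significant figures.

τ = 16T/(πd³) = 16×5.1300×10^7/(π×104³) = 232.3 MPa.
n = τ_limit/τ = 462/232.3 = 1.989.

n = 1.99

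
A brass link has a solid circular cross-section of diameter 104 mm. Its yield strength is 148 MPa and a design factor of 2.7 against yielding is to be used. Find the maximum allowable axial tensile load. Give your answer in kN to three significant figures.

σ_allow = 148/2.7 = 54.81 MPa.
A = πd²/4 = π×104²/4 = 8495 mm².
F_allow = σ_allow × A = 54.81×8495 = 465600 N.

F_allow = 466 kN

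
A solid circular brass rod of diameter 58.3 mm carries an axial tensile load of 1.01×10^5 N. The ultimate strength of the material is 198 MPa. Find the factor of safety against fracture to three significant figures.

n = 5.23

A = πd²/4 = 2669 mm².
σ = F/A = 101000/2669 = 37.84 MPa.
n = 198/37.84 = 5.233.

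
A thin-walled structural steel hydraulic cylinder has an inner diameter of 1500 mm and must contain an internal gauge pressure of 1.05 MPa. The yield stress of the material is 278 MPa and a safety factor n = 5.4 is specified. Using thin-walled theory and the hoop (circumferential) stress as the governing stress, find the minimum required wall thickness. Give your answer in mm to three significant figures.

t = 15.3 mm

σ_allow = 278/5.4 = 51.48 MPa.
Hoop stress σ_h = pD/(2t), so t = pD/(2σ_allow) = 1.05×1500/(2×51.48) = 15.30 mm.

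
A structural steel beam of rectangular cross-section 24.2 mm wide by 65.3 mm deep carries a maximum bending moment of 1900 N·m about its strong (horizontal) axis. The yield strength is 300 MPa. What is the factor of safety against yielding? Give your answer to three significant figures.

Section modulus S = bh²/6 = 24.2×65.3²/6 = 17200 mm³.
σ = M/S = 1900000/17200 = 110.5 MPa.
n = 300/110.5 = 2.716.

n = 2.72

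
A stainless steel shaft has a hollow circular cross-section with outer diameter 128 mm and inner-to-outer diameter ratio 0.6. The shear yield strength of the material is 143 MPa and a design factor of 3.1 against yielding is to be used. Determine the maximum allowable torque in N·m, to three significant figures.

τ_allow = 143/3.1 = 46.13 MPa.
For a hollow shaft T_allow = τ_allow·πd_o³(1−k⁴)/16 with 1−k⁴ = 0.8704, so πd_o³(1−k⁴)/16 = 358400 mm³.
T_allow = 46.13×358400 = 1.653×10^7 N·mm = 16530 N·m.

T_allow = 16500 N·m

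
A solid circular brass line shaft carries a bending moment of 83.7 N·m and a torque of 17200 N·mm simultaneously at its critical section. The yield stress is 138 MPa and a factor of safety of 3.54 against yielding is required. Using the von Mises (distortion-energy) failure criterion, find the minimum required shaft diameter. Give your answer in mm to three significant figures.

σ_allow = σ_y/n = 138/3.54 = 38.98 MPa.
For a solid shaft σ_b = 32M/(πd³) and τ = 16T/(πd³), so the von Mises stress is σ' = (16/πd³)·√(4M²+3T²).
√(4M²+3T²) = √(4×(83700)² + 3×(17200)²) = 170000 N·mm.
d³ = 16×170000/(π×38.98) = 22210 mm³.
d = 28.11 mm.

d = 28.1 mm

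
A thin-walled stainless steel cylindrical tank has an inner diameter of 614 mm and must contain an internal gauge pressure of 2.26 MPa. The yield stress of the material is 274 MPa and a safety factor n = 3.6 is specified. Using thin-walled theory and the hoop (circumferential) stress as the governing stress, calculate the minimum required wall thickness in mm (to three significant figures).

t = 9.12 mm

σ_allow = 274/3.6 = 76.11 MPa.
Hoop stress σ_h = pD/(2t), so t = pD/(2σ_allow) = 2.26×614/(2×76.11) = 9.116 mm.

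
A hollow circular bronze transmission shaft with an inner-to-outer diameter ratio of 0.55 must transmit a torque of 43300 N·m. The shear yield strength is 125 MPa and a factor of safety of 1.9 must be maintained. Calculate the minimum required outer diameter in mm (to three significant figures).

d_o = 155 mm

τ_allow = 125/1.9 = 65.79 MPa.
For a hollow shaft τ = 16T/[πd_o³(1−k⁴)] with k = 0.55, so 1−k⁴ = 0.9085.
d_o³ = 16T/[π τ_allow (1−k⁴)] = 16×4.3300×10^7/(π×65.79×0.9085) = 3.690×10^6 mm³.
d_o = 154.5 mm.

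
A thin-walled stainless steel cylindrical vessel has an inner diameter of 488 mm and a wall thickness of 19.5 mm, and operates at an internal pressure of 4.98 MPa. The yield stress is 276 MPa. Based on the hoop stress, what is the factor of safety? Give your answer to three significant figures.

σ_h = pD/(2t) = 4.98×488/(2×19.5) = 62.31 MPa.
n = 276/62.31 = 4.429.

n = 4.43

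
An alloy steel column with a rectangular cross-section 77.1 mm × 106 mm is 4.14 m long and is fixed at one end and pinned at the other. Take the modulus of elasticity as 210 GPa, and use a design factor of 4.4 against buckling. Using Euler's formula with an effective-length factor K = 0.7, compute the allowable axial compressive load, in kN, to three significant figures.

Buckling occurs about the weak axis: I_min = h·b³/12 = 106×77.1³/12 = 4.048×10^6 mm⁴ (b = 77.1 mm is the smaller dimension).
Effective length L_e = KL = 0.7×4.14 m = 2898 mm.
Euler critical load P_cr = π²EI/L_e² = π²×210000×4.048×10^6/2898² = 999100 N.
P_allow = P_cr/n = 999100/4.4 = 227100 N.

P_allow = 227 kN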